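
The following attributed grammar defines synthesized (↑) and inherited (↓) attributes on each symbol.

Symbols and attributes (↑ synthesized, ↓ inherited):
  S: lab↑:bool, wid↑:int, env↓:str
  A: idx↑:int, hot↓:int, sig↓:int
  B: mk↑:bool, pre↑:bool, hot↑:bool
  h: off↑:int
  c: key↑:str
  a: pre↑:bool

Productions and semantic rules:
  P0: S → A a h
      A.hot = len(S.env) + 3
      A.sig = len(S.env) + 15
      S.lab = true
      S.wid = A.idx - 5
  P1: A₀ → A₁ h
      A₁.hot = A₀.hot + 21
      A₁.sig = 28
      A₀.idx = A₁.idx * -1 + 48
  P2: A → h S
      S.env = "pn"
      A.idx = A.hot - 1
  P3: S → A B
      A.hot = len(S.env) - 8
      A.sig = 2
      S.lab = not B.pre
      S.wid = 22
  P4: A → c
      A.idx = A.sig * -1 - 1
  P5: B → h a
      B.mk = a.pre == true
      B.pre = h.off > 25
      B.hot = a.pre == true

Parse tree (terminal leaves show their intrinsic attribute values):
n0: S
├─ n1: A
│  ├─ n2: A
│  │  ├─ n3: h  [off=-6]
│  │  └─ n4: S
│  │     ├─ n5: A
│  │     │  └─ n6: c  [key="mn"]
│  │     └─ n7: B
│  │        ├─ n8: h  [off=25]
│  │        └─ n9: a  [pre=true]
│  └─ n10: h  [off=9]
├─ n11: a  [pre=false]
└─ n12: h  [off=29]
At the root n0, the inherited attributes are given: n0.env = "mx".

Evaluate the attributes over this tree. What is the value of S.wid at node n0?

18

1. n0.env = "mx"  [given at root]
2. n1.hot = 5  [len(S.env) + 3]
3. n1.sig = 17  [len(S.env) + 15]
4. n2.hot = 26  [A₀.hot + 21]
5. n2.sig = 28  [28]
6. n3.off = -6  [terminal]
7. n4.env = "pn"  ["pn"]
8. n5.hot = -6  [len(S.env) - 8]
9. n5.sig = 2  [2]
10. n6.key = "mn"  [terminal]
11. n5.idx = -3  [A.sig * -1 - 1]
12. n8.off = 25  [terminal]
13. n9.pre = true  [terminal]
14. n7.mk = true  [a.pre == true]
15. n7.pre = false  [h.off > 25]
16. n7.hot = true  [a.pre == true]
17. n4.lab = true  [not B.pre]
18. n4.wid = 22  [22]
19. n2.idx = 25  [A.hot - 1]
20. n10.off = 9  [terminal]
21. n1.idx = 23  [A₁.idx * -1 + 48]
22. n11.pre = false  [terminal]
23. n12.off = 29  [terminal]
24. n0.lab = true  [true]
25. n0.wid = 18  [A.idx - 5]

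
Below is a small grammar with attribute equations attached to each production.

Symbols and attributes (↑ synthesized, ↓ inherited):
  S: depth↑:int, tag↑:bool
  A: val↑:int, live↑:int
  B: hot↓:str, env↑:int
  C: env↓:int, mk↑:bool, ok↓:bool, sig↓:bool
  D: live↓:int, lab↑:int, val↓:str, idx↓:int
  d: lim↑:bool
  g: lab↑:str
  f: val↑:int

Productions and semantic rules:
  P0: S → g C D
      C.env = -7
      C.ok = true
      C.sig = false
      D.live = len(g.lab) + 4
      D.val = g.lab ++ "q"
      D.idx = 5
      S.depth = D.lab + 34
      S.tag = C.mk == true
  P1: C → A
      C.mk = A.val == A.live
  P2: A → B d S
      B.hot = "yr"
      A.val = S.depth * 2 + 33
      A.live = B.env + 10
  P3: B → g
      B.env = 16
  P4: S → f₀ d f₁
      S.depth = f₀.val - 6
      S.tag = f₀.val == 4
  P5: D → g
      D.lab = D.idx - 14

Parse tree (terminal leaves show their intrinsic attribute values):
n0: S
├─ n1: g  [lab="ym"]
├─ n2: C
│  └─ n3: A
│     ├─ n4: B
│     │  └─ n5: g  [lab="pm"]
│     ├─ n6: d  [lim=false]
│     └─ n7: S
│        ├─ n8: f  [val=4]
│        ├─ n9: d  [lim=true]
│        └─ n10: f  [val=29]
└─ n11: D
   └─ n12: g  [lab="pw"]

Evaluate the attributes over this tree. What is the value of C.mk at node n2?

1. n1.lab = "ym"  [terminal]
2. n2.env = -7  [-7]
3. n2.ok = true  [true]
4. n2.sig = false  [false]
5. n4.hot = "yr"  ["yr"]
6. n5.lab = "pm"  [terminal]
7. n4.env = 16  [16]
8. n6.lim = false  [terminal]
9. n8.val = 4  [terminal]
10. n9.lim = true  [terminal]
11. n10.val = 29  [terminal]
12. n7.depth = -2  [f₀.val - 6]
13. n7.tag = true  [f₀.val == 4]
14. n3.val = 29  [S.depth * 2 + 33]
15. n3.live = 26  [B.env + 10]
16. n2.mk = false  [A.val == A.live]
17. n11.live = 6  [len(g.lab) + 4]
18. n11.val = "ymq"  [g.lab ++ "q"]
19. n11.idx = 5  [5]
20. n12.lab = "pw"  [terminal]
21. n11.lab = -9  [D.idx - 14]
22. n0.depth = 25  [D.lab + 34]
23. n0.tag = false  [C.mk == true]

false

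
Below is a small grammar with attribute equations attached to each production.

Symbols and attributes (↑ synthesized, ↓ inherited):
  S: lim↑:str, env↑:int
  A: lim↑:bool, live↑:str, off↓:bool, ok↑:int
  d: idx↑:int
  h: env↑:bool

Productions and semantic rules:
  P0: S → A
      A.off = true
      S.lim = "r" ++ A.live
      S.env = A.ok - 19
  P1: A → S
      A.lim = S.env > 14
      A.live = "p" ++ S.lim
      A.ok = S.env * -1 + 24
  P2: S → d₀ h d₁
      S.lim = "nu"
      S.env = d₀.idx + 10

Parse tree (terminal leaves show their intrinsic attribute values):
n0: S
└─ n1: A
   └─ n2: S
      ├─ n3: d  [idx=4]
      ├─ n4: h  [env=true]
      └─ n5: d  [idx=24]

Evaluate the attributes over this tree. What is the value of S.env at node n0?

-9

1. n1.off = true  [true]
2. n3.idx = 4  [terminal]
3. n4.env = true  [terminal]
4. n5.idx = 24  [terminal]
5. n2.lim = "nu"  ["nu"]
6. n2.env = 14  [d₀.idx + 10]
7. n1.lim = false  [S.env > 14]
8. n1.live = "pnu"  ["p" ++ S.lim]
9. n1.ok = 10  [S.env * -1 + 24]
10. n0.lim = "rpnu"  ["r" ++ A.live]
11. n0.env = -9  [A.ok - 19]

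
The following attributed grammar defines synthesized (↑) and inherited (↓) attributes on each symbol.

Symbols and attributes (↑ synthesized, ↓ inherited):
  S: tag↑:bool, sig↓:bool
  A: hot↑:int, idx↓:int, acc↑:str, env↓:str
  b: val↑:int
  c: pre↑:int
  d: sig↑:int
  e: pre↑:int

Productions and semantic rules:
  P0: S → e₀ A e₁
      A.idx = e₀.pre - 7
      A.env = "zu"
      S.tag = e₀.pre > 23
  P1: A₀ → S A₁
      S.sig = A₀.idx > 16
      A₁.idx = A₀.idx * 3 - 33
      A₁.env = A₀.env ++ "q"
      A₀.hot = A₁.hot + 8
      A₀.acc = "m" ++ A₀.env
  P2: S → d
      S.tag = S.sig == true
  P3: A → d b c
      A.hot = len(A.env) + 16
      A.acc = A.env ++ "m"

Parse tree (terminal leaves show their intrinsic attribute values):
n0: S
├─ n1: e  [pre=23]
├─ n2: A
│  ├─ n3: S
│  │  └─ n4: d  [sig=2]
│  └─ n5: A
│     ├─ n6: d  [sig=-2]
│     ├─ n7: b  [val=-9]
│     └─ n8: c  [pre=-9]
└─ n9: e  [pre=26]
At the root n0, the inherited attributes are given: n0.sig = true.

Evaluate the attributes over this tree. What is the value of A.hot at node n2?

27

1. n0.sig = true  [given at root]
2. n1.pre = 23  [terminal]
3. n2.idx = 16  [e₀.pre - 7]
4. n2.env = "zu"  ["zu"]
5. n3.sig = false  [A₀.idx > 16]
6. n4.sig = 2  [terminal]
7. n3.tag = false  [S.sig == true]
8. n5.idx = 15  [A₀.idx * 3 - 33]
9. n5.env = "zuq"  [A₀.env ++ "q"]
10. n6.sig = -2  [terminal]
11. n7.val = -9  [terminal]
12. n8.pre = -9  [terminal]
13. n5.hot = 19  [len(A.env) + 16]
14. n5.acc = "zuqm"  [A.env ++ "m"]
15. n2.hot = 27  [A₁.hot + 8]
16. n2.acc = "mzu"  ["m" ++ A₀.env]
17. n9.pre = 26  [terminal]
18. n0.tag = false  [e₀.pre > 23]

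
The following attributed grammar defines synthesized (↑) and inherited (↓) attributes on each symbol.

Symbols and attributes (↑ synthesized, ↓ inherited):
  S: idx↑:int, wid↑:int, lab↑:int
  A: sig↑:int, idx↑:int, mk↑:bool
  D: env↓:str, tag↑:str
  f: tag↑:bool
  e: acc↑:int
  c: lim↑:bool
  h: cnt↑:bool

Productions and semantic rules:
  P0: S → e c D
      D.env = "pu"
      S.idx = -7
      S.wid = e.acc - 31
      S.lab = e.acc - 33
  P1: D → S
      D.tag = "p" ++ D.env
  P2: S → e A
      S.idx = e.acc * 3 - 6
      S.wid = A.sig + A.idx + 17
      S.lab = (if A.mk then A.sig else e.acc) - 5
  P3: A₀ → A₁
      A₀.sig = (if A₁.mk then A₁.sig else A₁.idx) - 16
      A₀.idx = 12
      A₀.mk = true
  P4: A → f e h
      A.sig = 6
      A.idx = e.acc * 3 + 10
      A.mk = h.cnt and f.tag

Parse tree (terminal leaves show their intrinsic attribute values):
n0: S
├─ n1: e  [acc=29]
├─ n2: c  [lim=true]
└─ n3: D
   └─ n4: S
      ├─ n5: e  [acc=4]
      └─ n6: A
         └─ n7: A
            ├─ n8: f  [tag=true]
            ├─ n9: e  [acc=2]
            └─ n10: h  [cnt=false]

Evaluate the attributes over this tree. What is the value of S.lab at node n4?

1. n1.acc = 29  [terminal]
2. n2.lim = true  [terminal]
3. n3.env = "pu"  ["pu"]
4. n5.acc = 4  [terminal]
5. n8.tag = true  [terminal]
6. n9.acc = 2  [terminal]
7. n10.cnt = false  [terminal]
8. n7.sig = 6  [6]
9. n7.idx = 16  [e.acc * 3 + 10]
10. n7.mk = false  [h.cnt and f.tag]
11. n6.sig = 0  [(if A₁.mk then A₁.sig else A₁.idx) - 16]
12. n6.idx = 12  [12]
13. n6.mk = true  [true]
14. n4.idx = 6  [e.acc * 3 - 6]
15. n4.wid = 29  [A.sig + A.idx + 17]
16. n4.lab = -5  [(if A.mk then A.sig else e.acc) - 5]
17. n3.tag = "ppu"  ["p" ++ D.env]
18. n0.idx = -7  [-7]
19. n0.wid = -2  [e.acc - 31]
20. n0.lab = -4  [e.acc - 33]

-5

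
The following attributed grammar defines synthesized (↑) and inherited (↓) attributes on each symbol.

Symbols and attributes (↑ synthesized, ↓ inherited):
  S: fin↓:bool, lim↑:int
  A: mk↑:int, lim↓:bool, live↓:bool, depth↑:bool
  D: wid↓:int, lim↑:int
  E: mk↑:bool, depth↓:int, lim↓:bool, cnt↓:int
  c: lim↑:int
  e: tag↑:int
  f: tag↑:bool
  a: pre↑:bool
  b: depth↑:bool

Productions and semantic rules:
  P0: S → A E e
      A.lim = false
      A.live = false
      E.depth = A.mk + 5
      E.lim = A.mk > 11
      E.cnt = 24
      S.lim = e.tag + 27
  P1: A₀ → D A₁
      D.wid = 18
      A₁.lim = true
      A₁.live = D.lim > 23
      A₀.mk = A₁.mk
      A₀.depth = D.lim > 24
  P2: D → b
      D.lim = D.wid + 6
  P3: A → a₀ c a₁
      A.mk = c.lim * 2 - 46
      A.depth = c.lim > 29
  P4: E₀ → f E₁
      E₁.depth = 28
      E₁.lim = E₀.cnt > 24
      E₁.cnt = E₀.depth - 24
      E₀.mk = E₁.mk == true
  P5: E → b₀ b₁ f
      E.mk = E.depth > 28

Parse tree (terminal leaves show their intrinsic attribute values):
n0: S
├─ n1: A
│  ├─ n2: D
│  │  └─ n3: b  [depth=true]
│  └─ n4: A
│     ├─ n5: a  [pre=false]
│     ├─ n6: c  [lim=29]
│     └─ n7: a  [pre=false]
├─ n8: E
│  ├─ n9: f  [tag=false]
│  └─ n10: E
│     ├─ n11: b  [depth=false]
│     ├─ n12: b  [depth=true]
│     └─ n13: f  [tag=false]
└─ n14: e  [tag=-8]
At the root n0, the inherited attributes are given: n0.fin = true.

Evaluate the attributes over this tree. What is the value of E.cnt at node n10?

1. n0.fin = true  [given at root]
2. n1.lim = false  [false]
3. n1.live = false  [false]
4. n2.wid = 18  [18]
5. n3.depth = true  [terminal]
6. n2.lim = 24  [D.wid + 6]
7. n4.lim = true  [true]
8. n4.live = true  [D.lim > 23]
9. n5.pre = false  [terminal]
10. n6.lim = 29  [terminal]
11. n7.pre = false  [terminal]
12. n4.mk = 12  [c.lim * 2 - 46]
13. n4.depth = false  [c.lim > 29]
14. n1.mk = 12  [A₁.mk]
15. n1.depth = false  [D.lim > 24]
16. n8.depth = 17  [A.mk + 5]
17. n8.lim = true  [A.mk > 11]
18. n8.cnt = 24  [24]
19. n9.tag = false  [terminal]
20. n10.depth = 28  [28]
21. n10.lim = false  [E₀.cnt > 24]
22. n10.cnt = -7  [E₀.depth - 24]
23. n11.depth = false  [terminal]
24. n12.depth = true  [terminal]
25. n13.tag = false  [terminal]
26. n10.mk = false  [E.depth > 28]
27. n8.mk = false  [E₁.mk == true]
28. n14.tag = -8  [terminal]
29. n0.lim = 19  [e.tag + 27]

-7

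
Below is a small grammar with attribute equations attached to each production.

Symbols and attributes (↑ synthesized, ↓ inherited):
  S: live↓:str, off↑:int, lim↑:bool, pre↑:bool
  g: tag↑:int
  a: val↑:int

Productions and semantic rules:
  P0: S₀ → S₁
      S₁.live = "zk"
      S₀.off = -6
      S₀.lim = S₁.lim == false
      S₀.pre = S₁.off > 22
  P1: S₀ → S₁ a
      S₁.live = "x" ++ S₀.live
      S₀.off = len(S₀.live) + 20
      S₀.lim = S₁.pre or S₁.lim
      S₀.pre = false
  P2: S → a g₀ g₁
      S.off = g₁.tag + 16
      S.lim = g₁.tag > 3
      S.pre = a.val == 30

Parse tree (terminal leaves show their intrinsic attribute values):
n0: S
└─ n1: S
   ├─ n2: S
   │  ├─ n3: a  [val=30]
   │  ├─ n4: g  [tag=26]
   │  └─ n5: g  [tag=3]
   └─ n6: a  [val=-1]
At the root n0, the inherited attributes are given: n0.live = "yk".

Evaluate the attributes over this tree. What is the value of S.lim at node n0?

false

1. n0.live = "yk"  [given at root]
2. n1.live = "zk"  ["zk"]
3. n2.live = "xzk"  ["x" ++ S₀.live]
4. n3.val = 30  [terminal]
5. n4.tag = 26  [terminal]
6. n5.tag = 3  [terminal]
7. n2.off = 19  [g₁.tag + 16]
8. n2.lim = false  [g₁.tag > 3]
9. n2.pre = true  [a.val == 30]
10. n6.val = -1  [terminal]
11. n1.off = 22  [len(S₀.live) + 20]
12. n1.lim = true  [S₁.pre or S₁.lim]
13. n1.pre = false  [false]
14. n0.off = -6  [-6]
15. n0.lim = false  [S₁.lim == false]
16. n0.pre = false  [S₁.off > 22]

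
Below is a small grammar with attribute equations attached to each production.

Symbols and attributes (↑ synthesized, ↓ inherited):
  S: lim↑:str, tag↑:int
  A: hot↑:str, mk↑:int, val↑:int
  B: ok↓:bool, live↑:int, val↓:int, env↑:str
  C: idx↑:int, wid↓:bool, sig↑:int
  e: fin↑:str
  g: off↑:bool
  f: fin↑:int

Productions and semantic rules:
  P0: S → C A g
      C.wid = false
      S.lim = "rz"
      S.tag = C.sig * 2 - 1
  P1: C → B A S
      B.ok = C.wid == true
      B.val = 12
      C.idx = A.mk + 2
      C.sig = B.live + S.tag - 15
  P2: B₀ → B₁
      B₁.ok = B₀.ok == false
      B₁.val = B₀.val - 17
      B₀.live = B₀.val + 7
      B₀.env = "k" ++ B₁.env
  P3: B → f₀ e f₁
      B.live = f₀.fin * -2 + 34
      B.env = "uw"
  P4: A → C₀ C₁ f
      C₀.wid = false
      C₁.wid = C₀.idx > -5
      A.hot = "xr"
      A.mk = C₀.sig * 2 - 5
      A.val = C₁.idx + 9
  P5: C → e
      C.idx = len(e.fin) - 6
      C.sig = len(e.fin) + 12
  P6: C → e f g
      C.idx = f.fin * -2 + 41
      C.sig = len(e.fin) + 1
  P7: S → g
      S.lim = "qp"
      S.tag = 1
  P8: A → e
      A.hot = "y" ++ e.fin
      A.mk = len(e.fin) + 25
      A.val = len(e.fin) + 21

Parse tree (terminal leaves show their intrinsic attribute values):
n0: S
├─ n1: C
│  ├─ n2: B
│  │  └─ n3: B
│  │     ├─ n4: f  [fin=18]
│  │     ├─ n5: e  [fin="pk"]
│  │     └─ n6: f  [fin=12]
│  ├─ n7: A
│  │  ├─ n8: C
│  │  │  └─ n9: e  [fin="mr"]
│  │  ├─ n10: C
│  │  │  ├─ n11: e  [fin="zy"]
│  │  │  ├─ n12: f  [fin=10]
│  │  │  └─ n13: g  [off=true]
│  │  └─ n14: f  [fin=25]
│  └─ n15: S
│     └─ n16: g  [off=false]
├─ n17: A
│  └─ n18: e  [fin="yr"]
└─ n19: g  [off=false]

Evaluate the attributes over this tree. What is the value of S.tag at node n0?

1. n1.wid = false  [false]
2. n2.ok = false  [C.wid == true]
3. n2.val = 12  [12]
4. n3.ok = true  [B₀.ok == false]
5. n3.val = -5  [B₀.val - 17]
6. n4.fin = 18  [terminal]
7. n5.fin = "pk"  [terminal]
8. n6.fin = 12  [terminal]
9. n3.live = -2  [f₀.fin * -2 + 34]
10. n3.env = "uw"  ["uw"]
11. n2.live = 19  [B₀.val + 7]
12. n2.env = "kuw"  ["k" ++ B₁.env]
13. n8.wid = false  [false]
14. n9.fin = "mr"  [terminal]
15. n8.idx = -4  [len(e.fin) - 6]
16. n8.sig = 14  [len(e.fin) + 12]
17. n10.wid = true  [C₀.idx > -5]
18. n11.fin = "zy"  [terminal]
19. n12.fin = 10  [terminal]
20. n13.off = true  [terminal]
21. n10.idx = 21  [f.fin * -2 + 41]
22. n10.sig = 3  [len(e.fin) + 1]
23. n14.fin = 25  [terminal]
24. n7.hot = "xr"  ["xr"]
25. n7.mk = 23  [C₀.sig * 2 - 5]
26. n7.val = 30  [C₁.idx + 9]
27. n16.off = false  [terminal]
28. n15.lim = "qp"  ["qp"]
29. n15.tag = 1  [1]
30. n1.idx = 25  [A.mk + 2]
31. n1.sig = 5  [B.live + S.tag - 15]
32. n18.fin = "yr"  [terminal]
33. n17.hot = "yyr"  ["y" ++ e.fin]
34. n17.mk = 27  [len(e.fin) + 25]
35. n17.val = 23  [len(e.fin) + 21]
36. n19.off = false  [terminal]
37. n0.lim = "rz"  ["rz"]
38. n0.tag = 9  [C.sig * 2 - 1]

9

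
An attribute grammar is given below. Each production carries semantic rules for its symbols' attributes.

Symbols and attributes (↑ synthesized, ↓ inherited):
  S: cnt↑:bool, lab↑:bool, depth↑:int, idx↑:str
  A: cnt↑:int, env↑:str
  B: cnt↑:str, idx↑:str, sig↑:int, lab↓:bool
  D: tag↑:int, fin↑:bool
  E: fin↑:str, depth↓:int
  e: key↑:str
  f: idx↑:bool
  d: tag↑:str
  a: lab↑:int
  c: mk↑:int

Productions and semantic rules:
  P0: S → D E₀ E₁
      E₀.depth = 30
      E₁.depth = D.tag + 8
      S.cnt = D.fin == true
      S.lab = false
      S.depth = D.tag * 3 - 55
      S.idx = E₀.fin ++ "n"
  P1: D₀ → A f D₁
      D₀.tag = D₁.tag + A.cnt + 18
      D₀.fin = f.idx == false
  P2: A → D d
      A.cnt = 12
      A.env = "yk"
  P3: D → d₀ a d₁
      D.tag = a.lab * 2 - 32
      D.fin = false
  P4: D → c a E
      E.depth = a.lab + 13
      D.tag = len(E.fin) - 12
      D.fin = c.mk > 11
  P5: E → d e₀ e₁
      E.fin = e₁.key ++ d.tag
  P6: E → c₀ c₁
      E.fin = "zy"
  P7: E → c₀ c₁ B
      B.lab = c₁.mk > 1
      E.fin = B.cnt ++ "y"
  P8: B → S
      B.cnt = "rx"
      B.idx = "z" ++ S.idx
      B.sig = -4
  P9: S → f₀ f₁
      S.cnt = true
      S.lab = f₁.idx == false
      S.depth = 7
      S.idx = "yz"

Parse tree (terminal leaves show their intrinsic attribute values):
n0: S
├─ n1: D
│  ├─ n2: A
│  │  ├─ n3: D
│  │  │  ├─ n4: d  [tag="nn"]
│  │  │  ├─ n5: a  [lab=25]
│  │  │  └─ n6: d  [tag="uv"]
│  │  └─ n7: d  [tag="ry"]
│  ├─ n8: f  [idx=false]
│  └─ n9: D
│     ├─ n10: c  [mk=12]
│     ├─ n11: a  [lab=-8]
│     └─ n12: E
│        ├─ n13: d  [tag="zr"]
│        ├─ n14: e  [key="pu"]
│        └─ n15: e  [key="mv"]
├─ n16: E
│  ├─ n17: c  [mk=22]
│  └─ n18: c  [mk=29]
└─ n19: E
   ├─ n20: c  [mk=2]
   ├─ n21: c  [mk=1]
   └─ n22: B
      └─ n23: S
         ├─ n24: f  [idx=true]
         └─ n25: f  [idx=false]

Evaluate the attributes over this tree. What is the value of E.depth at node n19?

1. n4.tag = "nn"  [terminal]
2. n5.lab = 25  [terminal]
3. n6.tag = "uv"  [terminal]
4. n3.tag = 18  [a.lab * 2 - 32]
5. n3.fin = false  [false]
6. n7.tag = "ry"  [terminal]
7. n2.cnt = 12  [12]
8. n2.env = "yk"  ["yk"]
9. n8.idx = false  [terminal]
10. n10.mk = 12  [terminal]
11. n11.lab = -8  [terminal]
12. n12.depth = 5  [a.lab + 13]
13. n13.tag = "zr"  [terminal]
14. n14.key = "pu"  [terminal]
15. n15.key = "mv"  [terminal]
16. n12.fin = "mvzr"  [e₁.key ++ d.tag]
17. n9.tag = -8  [len(E.fin) - 12]
18. n9.fin = true  [c.mk > 11]
19. n1.tag = 22  [D₁.tag + A.cnt + 18]
20. n1.fin = true  [f.idx == false]
21. n16.depth = 30  [30]
22. n17.mk = 22  [terminal]
23. n18.mk = 29  [terminal]
24. n16.fin = "zy"  ["zy"]
25. n19.depth = 30  [D.tag + 8]
26. n20.mk = 2  [terminal]
27. n21.mk = 1  [terminal]
28. n22.lab = false  [c₁.mk > 1]
29. n24.idx = true  [terminal]
30. n25.idx = false  [terminal]
31. n23.cnt = true  [true]
32. n23.lab = true  [f₁.idx == false]
33. n23.depth = 7  [7]
34. n23.idx = "yz"  ["yz"]
35. n22.cnt = "rx"  ["rx"]
36. n22.idx = "zyz"  ["z" ++ S.idx]
37. n22.sig = -4  [-4]
38. n19.fin = "rxy"  [B.cnt ++ "y"]
39. n0.cnt = true  [D.fin == true]
40. n0.lab = false  [false]
41. n0.depth = 11  [D.tag * 3 - 55]
42. n0.idx = "zyn"  [E₀.fin ++ "n"]

30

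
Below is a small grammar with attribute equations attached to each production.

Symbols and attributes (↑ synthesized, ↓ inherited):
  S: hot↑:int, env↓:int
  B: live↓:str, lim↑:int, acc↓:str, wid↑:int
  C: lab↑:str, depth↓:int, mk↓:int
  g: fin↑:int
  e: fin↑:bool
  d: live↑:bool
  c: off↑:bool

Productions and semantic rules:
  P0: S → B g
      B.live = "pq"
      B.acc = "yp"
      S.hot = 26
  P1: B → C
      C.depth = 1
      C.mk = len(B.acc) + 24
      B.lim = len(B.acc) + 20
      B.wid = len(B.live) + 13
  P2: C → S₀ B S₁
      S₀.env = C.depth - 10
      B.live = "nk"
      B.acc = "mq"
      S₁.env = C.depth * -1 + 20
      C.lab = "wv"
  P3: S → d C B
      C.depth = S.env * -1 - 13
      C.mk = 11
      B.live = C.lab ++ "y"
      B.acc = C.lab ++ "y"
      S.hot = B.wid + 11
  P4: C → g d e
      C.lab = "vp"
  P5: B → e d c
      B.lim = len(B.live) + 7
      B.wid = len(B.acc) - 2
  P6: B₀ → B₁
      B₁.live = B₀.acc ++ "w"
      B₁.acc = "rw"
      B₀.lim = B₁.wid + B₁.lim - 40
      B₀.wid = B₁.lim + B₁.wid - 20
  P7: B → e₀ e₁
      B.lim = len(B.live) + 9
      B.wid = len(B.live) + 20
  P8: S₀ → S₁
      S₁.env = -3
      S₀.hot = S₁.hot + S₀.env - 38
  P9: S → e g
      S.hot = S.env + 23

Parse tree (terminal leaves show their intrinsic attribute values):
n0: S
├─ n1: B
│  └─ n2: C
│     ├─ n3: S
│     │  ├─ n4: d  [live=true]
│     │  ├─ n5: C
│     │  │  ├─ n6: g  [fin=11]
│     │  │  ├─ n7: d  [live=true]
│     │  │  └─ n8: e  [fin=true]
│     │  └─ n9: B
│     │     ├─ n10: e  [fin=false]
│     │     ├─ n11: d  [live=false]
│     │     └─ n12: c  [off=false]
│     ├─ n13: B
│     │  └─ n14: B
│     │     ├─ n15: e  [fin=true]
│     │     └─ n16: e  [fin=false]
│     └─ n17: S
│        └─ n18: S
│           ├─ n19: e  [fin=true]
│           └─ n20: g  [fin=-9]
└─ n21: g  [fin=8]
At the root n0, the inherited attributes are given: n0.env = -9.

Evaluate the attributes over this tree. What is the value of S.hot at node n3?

12

1. n0.env = -9  [given at root]
2. n1.live = "pq"  ["pq"]
3. n1.acc = "yp"  ["yp"]
4. n2.depth = 1  [1]
5. n2.mk = 26  [len(B.acc) + 24]
6. n3.env = -9  [C.depth - 10]
7. n4.live = true  [terminal]
8. n5.depth = -4  [S.env * -1 - 13]
9. n5.mk = 11  [11]
10. n6.fin = 11  [terminal]
11. n7.live = true  [terminal]
12. n8.fin = true  [terminal]
13. n5.lab = "vp"  ["vp"]
14. n9.live = "vpy"  [C.lab ++ "y"]
15. n9.acc = "vpy"  [C.lab ++ "y"]
16. n10.fin = false  [terminal]
17. n11.live = false  [terminal]
18. n12.off = false  [terminal]
19. n9.lim = 10  [len(B.live) + 7]
20. n9.wid = 1  [len(B.acc) - 2]
21. n3.hot = 12  [B.wid + 11]
22. n13.live = "nk"  ["nk"]
23. n13.acc = "mq"  ["mq"]
24. n14.live = "mqw"  [B₀.acc ++ "w"]
25. n14.acc = "rw"  ["rw"]
26. n15.fin = true  [terminal]
27. n16.fin = false  [terminal]
28. n14.lim = 12  [len(B.live) + 9]
29. n14.wid = 23  [len(B.live) + 20]
30. n13.lim = -5  [B₁.wid + B₁.lim - 40]
31. n13.wid = 15  [B₁.lim + B₁.wid - 20]
32. n17.env = 19  [C.depth * -1 + 20]
33. n18.env = -3  [-3]
34. n19.fin = true  [terminal]
35. n20.fin = -9  [terminal]
36. n18.hot = 20  [S.env + 23]
37. n17.hot = 1  [S₁.hot + S₀.env - 38]
38. n2.lab = "wv"  ["wv"]
39. n1.lim = 22  [len(B.acc) + 20]
40. n1.wid = 15  [len(B.live) + 13]
41. n21.fin = 8  [terminal]
42. n0.hot = 26  [26]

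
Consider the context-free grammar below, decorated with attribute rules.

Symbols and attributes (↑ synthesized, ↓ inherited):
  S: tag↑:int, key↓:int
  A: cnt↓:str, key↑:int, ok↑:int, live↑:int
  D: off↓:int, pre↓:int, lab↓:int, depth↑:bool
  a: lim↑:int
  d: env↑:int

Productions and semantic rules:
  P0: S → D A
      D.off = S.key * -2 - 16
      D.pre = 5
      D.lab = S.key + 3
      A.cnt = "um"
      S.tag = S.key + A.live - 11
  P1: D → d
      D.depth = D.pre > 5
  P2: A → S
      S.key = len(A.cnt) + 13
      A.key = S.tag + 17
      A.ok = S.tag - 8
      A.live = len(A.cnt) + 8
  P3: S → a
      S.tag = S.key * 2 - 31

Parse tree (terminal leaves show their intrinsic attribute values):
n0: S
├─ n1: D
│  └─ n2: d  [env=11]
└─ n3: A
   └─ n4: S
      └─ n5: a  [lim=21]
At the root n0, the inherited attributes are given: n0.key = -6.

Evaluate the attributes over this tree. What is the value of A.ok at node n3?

-9

1. n0.key = -6  [given at root]
2. n1.off = -4  [S.key * -2 - 16]
3. n1.pre = 5  [5]
4. n1.lab = -3  [S.key + 3]
5. n2.env = 11  [terminal]
6. n1.depth = false  [D.pre > 5]
7. n3.cnt = "um"  ["um"]
8. n4.key = 15  [len(A.cnt) + 13]
9. n5.lim = 21  [terminal]
10. n4.tag = -1  [S.key * 2 - 31]
11. n3.key = 16  [S.tag + 17]
12. n3.ok = -9  [S.tag - 8]
13. n3.live = 10  [len(A.cnt) + 8]
14. n0.tag = -7  [S.key + A.live - 11]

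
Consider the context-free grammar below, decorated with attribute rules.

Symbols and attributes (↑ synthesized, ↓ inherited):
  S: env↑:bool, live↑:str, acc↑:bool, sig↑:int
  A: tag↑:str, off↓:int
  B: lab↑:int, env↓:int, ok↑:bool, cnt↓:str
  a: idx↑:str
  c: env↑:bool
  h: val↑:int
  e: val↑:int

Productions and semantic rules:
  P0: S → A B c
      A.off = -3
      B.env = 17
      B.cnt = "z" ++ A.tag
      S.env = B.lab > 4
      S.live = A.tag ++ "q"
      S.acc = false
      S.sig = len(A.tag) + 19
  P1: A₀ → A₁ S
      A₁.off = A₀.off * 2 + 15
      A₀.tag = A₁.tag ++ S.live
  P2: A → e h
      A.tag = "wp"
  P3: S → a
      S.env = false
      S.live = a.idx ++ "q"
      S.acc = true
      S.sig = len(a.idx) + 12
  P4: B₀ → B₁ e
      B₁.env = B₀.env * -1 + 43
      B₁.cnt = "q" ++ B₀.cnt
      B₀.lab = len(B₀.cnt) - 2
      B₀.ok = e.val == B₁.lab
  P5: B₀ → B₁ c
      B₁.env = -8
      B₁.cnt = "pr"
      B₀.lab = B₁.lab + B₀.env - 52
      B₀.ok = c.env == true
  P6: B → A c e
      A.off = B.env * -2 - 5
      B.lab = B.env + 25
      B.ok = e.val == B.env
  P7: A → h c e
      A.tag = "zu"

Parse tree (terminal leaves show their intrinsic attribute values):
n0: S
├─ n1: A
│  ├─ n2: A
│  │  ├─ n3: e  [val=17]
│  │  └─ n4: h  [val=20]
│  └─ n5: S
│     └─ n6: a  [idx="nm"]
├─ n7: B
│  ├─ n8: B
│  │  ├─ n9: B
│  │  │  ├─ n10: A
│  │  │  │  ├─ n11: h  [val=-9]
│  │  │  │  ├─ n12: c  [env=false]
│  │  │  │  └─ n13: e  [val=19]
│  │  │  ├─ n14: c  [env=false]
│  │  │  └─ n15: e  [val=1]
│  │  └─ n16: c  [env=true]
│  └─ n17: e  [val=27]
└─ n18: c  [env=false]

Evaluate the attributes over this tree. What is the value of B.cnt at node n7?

1. n1.off = -3  [-3]
2. n2.off = 9  [A₀.off * 2 + 15]
3. n3.val = 17  [terminal]
4. n4.val = 20  [terminal]
5. n2.tag = "wp"  ["wp"]
6. n6.idx = "nm"  [terminal]
7. n5.env = false  [false]
8. n5.live = "nmq"  [a.idx ++ "q"]
9. n5.acc = true  [true]
10. n5.sig = 14  [len(a.idx) + 12]
11. n1.tag = "wpnmq"  [A₁.tag ++ S.live]
12. n7.env = 17  [17]
13. n7.cnt = "zwpnmq"  ["z" ++ A.tag]
14. n8.env = 26  [B₀.env * -1 + 43]
15. n8.cnt = "qzwpnmq"  ["q" ++ B₀.cnt]
16. n9.env = -8  [-8]
17. n9.cnt = "pr"  ["pr"]
18. n10.off = 11  [B.env * -2 - 5]
19. n11.val = -9  [terminal]
20. n12.env = false  [terminal]
21. n13.val = 19  [terminal]
22. n10.tag = "zu"  ["zu"]
23. n14.env = false  [terminal]
24. n15.val = 1  [terminal]
25. n9.lab = 17  [B.env + 25]
26. n9.ok = false  [e.val == B.env]
27. n16.env = true  [terminal]
28. n8.lab = -9  [B₁.lab + B₀.env - 52]
29. n8.ok = true  [c.env == true]
30. n17.val = 27  [terminal]
31. n7.lab = 4  [len(B₀.cnt) - 2]
32. n7.ok = false  [e.val == B₁.lab]
33. n18.env = false  [terminal]
34. n0.env = false  [B.lab > 4]
35. n0.live = "wpnmqq"  [A.tag ++ "q"]
36. n0.acc = false  [false]
37. n0.sig = 24  [len(A.tag) + 19]

"zwpnmq"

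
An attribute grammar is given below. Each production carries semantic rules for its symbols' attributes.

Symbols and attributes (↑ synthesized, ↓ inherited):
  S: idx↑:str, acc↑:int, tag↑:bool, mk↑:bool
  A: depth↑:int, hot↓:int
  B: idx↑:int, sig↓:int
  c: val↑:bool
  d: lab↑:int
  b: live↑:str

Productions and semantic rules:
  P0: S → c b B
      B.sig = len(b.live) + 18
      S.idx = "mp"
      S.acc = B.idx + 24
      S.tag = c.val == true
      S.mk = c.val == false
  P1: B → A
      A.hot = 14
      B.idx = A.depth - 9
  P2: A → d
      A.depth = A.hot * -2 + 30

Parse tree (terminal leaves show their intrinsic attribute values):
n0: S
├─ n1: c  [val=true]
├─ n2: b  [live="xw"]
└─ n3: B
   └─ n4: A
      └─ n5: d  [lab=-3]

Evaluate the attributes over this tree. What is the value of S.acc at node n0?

1. n1.val = true  [terminal]
2. n2.live = "xw"  [terminal]
3. n3.sig = 20  [len(b.live) + 18]
4. n4.hot = 14  [14]
5. n5.lab = -3  [terminal]
6. n4.depth = 2  [A.hot * -2 + 30]
7. n3.idx = -7  [A.depth - 9]
8. n0.idx = "mp"  ["mp"]
9. n0.acc = 17  [B.idx + 24]
10. n0.tag = true  [c.val == true]
11. n0.mk = false  [c.val == false]

17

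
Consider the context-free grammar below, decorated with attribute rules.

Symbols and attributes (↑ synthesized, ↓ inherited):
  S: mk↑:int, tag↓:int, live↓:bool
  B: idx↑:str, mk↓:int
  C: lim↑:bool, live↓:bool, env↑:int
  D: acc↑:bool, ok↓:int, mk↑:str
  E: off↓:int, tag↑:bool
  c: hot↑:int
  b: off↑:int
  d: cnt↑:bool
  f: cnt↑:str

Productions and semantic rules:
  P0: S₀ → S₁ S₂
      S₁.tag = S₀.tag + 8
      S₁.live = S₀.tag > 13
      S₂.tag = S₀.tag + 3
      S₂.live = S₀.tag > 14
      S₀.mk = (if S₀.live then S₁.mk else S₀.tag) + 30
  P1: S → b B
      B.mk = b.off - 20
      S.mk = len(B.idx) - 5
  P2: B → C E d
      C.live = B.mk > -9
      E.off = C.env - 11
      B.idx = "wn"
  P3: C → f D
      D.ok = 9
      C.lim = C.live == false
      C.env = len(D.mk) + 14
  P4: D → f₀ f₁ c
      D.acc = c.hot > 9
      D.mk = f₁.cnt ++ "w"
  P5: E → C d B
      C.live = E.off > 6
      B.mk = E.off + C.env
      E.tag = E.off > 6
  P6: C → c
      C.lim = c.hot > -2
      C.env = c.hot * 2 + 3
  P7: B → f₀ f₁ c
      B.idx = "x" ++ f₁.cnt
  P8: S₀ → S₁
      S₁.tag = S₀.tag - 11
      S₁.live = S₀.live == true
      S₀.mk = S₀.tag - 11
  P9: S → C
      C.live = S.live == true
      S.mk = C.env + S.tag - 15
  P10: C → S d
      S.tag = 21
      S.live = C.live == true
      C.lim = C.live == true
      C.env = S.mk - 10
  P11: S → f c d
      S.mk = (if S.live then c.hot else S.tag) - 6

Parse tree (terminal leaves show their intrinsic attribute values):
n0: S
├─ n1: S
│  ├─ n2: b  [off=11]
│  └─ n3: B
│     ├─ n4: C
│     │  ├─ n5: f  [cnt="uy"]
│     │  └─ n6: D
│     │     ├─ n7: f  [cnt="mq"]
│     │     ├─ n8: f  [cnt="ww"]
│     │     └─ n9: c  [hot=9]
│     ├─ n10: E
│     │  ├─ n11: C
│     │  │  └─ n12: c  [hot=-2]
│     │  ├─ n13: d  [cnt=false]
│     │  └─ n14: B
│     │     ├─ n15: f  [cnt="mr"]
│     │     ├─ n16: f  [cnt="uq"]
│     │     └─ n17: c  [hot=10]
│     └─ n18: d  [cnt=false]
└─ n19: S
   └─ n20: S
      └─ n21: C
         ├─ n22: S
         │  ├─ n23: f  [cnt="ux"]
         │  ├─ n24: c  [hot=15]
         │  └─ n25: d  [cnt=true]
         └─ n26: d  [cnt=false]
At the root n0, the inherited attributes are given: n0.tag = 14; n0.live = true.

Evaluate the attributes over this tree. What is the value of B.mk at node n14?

5

1. n0.tag = 14  [given at root]
2. n0.live = true  [given at root]
3. n1.tag = 22  [S₀.tag + 8]
4. n1.live = true  [S₀.tag > 13]
5. n2.off = 11  [terminal]
6. n3.mk = -9  [b.off - 20]
7. n4.live = false  [B.mk > -9]
8. n5.cnt = "uy"  [terminal]
9. n6.ok = 9  [9]
10. n7.cnt = "mq"  [terminal]
11. n8.cnt = "ww"  [terminal]
12. n9.hot = 9  [terminal]
13. n6.acc = false  [c.hot > 9]
14. n6.mk = "www"  [f₁.cnt ++ "w"]
15. n4.lim = true  [C.live == false]
16. n4.env = 17  [len(D.mk) + 14]
17. n10.off = 6  [C.env - 11]
18. n11.live = false  [E.off > 6]
19. n12.hot = -2  [terminal]
20. n11.lim = false  [c.hot > -2]
21. n11.env = -1  [c.hot * 2 + 3]
22. n13.cnt = false  [terminal]
23. n14.mk = 5  [E.off + C.env]
24. n15.cnt = "mr"  [terminal]
25. n16.cnt = "uq"  [terminal]
26. n17.hot = 10  [terminal]
27. n14.idx = "xuq"  ["x" ++ f₁.cnt]
28. n10.tag = false  [E.off > 6]
29. n18.cnt = false  [terminal]
30. n3.idx = "wn"  ["wn"]
31. n1.mk = -3  [len(B.idx) - 5]
32. n19.tag = 17  [S₀.tag + 3]
33. n19.live = false  [S₀.tag > 14]
34. n20.tag = 6  [S₀.tag - 11]
35. n20.live = false  [S₀.live == true]
36. n21.live = false  [S.live == true]
37. n22.tag = 21  [21]
38. n22.live = false  [C.live == true]
39. n23.cnt = "ux"  [terminal]
40. n24.hot = 15  [terminal]
41. n25.cnt = true  [terminal]
42. n22.mk = 15  [(if S.live then c.hot else S.tag) - 6]
43. n26.cnt = false  [terminal]
44. n21.lim = false  [C.live == true]
45. n21.env = 5  [S.mk - 10]
46. n20.mk = -4  [C.env + S.tag - 15]
47. n19.mk = 6  [S₀.tag - 11]
48. n0.mk = 27  [(if S₀.live then S₁.mk else S₀.tag) + 30]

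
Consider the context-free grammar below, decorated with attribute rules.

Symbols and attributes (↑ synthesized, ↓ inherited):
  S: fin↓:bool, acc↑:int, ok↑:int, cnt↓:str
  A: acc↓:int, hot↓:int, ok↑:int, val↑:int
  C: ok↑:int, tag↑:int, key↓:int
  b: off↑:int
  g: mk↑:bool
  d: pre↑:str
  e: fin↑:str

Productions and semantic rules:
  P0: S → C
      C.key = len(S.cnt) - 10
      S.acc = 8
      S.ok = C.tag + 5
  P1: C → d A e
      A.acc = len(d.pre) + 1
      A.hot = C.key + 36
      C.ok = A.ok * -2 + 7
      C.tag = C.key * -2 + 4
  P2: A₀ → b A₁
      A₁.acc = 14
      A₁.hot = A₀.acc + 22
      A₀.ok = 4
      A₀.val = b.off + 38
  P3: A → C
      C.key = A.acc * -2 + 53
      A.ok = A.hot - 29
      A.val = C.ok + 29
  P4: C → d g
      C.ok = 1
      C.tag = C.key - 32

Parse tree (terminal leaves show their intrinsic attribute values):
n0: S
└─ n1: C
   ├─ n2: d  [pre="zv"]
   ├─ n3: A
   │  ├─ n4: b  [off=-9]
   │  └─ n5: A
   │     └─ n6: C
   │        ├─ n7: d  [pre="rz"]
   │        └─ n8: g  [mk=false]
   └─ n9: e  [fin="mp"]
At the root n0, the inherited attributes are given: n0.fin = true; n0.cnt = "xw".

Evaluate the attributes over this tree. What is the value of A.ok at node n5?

1. n0.fin = true  [given at root]
2. n0.cnt = "xw"  [given at root]
3. n1.key = -8  [len(S.cnt) - 10]
4. n2.pre = "zv"  [terminal]
5. n3.acc = 3  [len(d.pre) + 1]
6. n3.hot = 28  [C.key + 36]
7. n4.off = -9  [terminal]
8. n5.acc = 14  [14]
9. n5.hot = 25  [A₀.acc + 22]
10. n6.key = 25  [A.acc * -2 + 53]
11. n7.pre = "rz"  [terminal]
12. n8.mk = false  [terminal]
13. n6.ok = 1  [1]
14. n6.tag = -7  [C.key - 32]
15. n5.ok = -4  [A.hot - 29]
16. n5.val = 30  [C.ok + 29]
17. n3.ok = 4  [4]
18. n3.val = 29  [b.off + 38]
19. n9.fin = "mp"  [terminal]
20. n1.ok = -1  [A.ok * -2 + 7]
21. n1.tag = 20  [C.key * -2 + 4]
22. n0.acc = 8  [8]
23. n0.ok = 25  [C.tag + 5]

-4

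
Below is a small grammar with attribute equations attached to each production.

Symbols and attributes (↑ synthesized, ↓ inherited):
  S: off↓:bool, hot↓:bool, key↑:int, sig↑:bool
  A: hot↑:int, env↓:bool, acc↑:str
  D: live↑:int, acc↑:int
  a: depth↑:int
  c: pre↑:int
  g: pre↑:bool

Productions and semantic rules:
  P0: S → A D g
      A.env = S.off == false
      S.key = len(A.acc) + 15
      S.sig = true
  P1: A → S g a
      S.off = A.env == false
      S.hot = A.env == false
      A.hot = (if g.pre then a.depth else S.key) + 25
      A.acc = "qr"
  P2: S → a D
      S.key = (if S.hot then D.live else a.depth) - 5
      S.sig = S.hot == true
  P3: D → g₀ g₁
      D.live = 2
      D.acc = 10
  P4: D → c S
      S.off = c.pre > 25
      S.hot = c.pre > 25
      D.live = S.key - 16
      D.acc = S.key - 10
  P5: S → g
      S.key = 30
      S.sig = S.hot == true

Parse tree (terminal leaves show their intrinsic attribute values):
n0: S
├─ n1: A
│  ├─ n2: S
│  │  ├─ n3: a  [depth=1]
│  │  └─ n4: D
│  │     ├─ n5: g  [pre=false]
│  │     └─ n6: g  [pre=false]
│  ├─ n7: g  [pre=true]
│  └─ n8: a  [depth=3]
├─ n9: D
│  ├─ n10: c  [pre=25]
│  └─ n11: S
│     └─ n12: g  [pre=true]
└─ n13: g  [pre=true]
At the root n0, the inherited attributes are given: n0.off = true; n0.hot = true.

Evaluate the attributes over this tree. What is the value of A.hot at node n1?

28

1. n0.off = true  [given at root]
2. n0.hot = true  [given at root]
3. n1.env = false  [S.off == false]
4. n2.off = true  [A.env == false]
5. n2.hot = true  [A.env == false]
6. n3.depth = 1  [terminal]
7. n5.pre = false  [terminal]
8. n6.pre = false  [terminal]
9. n4.live = 2  [2]
10. n4.acc = 10  [10]
11. n2.key = -3  [(if S.hot then D.live else a.depth) - 5]
12. n2.sig = true  [S.hot == true]
13. n7.pre = true  [terminal]
14. n8.depth = 3  [terminal]
15. n1.hot = 28  [(if g.pre then a.depth else S.key) + 25]
16. n1.acc = "qr"  ["qr"]
17. n10.pre = 25  [terminal]
18. n11.off = false  [c.pre > 25]
19. n11.hot = false  [c.pre > 25]
20. n12.pre = true  [terminal]
21. n11.key = 30  [30]
22. n11.sig = false  [S.hot == true]
23. n9.live = 14  [S.key - 16]
24. n9.acc = 20  [S.key - 10]
25. n13.pre = true  [terminal]
26. n0.key = 17  [len(A.acc) + 15]
27. n0.sig = true  [true]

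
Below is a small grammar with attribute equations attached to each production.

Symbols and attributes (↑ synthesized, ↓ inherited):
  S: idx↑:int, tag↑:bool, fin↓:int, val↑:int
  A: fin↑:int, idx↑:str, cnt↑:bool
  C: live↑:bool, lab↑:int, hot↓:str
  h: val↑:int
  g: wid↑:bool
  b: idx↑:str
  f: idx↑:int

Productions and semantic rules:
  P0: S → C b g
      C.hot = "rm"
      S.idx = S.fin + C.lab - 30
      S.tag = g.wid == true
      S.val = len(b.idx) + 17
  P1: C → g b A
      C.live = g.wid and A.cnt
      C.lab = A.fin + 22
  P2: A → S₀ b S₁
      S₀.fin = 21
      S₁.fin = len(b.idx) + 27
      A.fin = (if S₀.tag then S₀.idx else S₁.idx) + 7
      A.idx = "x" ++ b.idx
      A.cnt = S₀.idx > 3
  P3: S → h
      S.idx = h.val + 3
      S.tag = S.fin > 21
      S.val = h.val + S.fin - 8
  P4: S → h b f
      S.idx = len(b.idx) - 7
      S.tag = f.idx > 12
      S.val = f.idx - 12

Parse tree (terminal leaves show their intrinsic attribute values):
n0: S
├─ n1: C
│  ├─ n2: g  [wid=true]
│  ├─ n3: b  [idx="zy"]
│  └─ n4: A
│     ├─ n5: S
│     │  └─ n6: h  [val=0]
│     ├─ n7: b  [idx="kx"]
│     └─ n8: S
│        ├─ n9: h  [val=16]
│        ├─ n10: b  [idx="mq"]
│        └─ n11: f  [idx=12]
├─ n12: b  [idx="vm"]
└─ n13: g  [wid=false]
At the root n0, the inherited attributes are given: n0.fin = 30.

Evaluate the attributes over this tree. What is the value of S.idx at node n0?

1. n0.fin = 30  [given at root]
2. n1.hot = "rm"  ["rm"]
3. n2.wid = true  [terminal]
4. n3.idx = "zy"  [terminal]
5. n5.fin = 21  [21]
6. n6.val = 0  [terminal]
7. n5.idx = 3  [h.val + 3]
8. n5.tag = false  [S.fin > 21]
9. n5.val = 13  [h.val + S.fin - 8]
10. n7.idx = "kx"  [terminal]
11. n8.fin = 29  [len(b.idx) + 27]
12. n9.val = 16  [terminal]
13. n10.idx = "mq"  [terminal]
14. n11.idx = 12  [terminal]
15. n8.idx = -5  [len(b.idx) - 7]
16. n8.tag = false  [f.idx > 12]
17. n8.val = 0  [f.idx - 12]
18. n4.fin = 2  [(if S₀.tag then S₀.idx else S₁.idx) + 7]
19. n4.idx = "xkx"  ["x" ++ b.idx]
20. n4.cnt = false  [S₀.idx > 3]
21. n1.live = false  [g.wid and A.cnt]
22. n1.lab = 24  [A.fin + 22]
23. n12.idx = "vm"  [terminal]
24. n13.wid = false  [terminal]
25. n0.idx = 24  [S.fin + C.lab - 30]
26. n0.tag = false  [g.wid == true]
27. n0.val = 19  [len(b.idx) + 17]

24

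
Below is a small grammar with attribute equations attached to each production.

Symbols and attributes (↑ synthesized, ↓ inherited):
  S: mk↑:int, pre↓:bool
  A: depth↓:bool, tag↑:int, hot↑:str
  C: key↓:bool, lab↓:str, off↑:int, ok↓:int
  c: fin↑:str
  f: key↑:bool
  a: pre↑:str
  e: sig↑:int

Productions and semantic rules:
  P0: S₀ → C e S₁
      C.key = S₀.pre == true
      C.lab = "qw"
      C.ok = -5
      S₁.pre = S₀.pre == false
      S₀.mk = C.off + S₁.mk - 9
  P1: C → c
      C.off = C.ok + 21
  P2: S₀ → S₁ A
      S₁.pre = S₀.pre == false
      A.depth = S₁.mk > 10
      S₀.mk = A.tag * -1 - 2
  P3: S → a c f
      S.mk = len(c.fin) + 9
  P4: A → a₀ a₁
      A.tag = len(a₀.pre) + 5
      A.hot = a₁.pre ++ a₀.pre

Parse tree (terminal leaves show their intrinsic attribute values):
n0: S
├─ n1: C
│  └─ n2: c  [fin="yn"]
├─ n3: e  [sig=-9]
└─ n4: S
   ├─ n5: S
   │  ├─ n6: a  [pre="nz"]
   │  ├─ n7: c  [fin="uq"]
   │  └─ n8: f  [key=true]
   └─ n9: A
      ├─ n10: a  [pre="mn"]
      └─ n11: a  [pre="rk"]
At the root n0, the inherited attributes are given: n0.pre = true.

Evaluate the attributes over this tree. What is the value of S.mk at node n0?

1. n0.pre = true  [given at root]
2. n1.key = true  [S₀.pre == true]
3. n1.lab = "qw"  ["qw"]
4. n1.ok = -5  [-5]
5. n2.fin = "yn"  [terminal]
6. n1.off = 16  [C.ok + 21]
7. n3.sig = -9  [terminal]
8. n4.pre = false  [S₀.pre == false]
9. n5.pre = true  [S₀.pre == false]
10. n6.pre = "nz"  [terminal]
11. n7.fin = "uq"  [terminal]
12. n8.key = true  [terminal]
13. n5.mk = 11  [len(c.fin) + 9]
14. n9.depth = true  [S₁.mk > 10]
15. n10.pre = "mn"  [terminal]
16. n11.pre = "rk"  [terminal]
17. n9.tag = 7  [len(a₀.pre) + 5]
18. n9.hot = "rkmn"  [a₁.pre ++ a₀.pre]
19. n4.mk = -9  [A.tag * -1 - 2]
20. n0.mk = -2  [C.off + S₁.mk - 9]

-2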